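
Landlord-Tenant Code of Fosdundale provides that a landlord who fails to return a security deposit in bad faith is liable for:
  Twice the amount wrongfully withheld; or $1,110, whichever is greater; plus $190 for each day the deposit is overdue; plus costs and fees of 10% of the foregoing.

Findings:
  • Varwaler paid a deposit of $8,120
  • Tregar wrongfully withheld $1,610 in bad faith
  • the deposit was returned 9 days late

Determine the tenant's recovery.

Recovery: $5,423

Doubled: 2 × $1,610 = $3,220
Minimum $1,110: $3,220 meets the minimum, no increase.
Late-return penalty: 9 × $190 = $1,710
Damages plus late penalty: $3,220 + $1,710 = $4,930
Costs and fees: 10% of $4,930 = $493
Total recovery: $4,930 + $493 = $5,423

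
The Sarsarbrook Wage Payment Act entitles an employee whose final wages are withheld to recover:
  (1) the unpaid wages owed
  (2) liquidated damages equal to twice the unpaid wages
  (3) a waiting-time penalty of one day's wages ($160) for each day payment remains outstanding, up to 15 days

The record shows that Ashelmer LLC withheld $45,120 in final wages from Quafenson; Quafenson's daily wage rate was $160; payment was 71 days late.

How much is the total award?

Doubled: 2 × $45,120 = $90,240
Penalty days: min(71, 15) = 15
Waiting-time penalty: 15 × $160 = $2,400
Total award: $45,120 + $90,240 + $2,400 = $137,760

Total award: $137,760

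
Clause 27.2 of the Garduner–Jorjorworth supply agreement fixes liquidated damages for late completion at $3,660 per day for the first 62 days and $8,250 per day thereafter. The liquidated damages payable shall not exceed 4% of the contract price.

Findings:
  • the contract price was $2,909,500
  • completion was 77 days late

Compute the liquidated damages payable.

Liquidated damages: $116,380

First 62 days: 62 × $3,660 = $226,920
Remaining days: (77 − 62) × $8,250 = $123,750
Accrued per-day damages: $226,920 + $123,750 = $350,670
Cap: 4% of $2,909,500 = $116,380
Cap at $116,380: $350,670 exceeds the cap → $116,380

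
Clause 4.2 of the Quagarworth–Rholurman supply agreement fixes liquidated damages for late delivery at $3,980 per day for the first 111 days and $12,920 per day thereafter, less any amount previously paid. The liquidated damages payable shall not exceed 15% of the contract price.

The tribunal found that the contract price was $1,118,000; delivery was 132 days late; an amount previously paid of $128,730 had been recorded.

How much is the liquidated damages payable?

$167,700

First 111 days: 111 × $3,980 = $441,780
Remaining days: (132 − 111) × $12,920 = $271,320
Accrued per-day damages: $441,780 + $271,320 = $713,100
Less amount previously paid: $713,100 − $128,730 = $584,370
Cap: 15% of $1,118,000 = $167,700
Cap at $167,700: $584,370 exceeds the cap → $167,700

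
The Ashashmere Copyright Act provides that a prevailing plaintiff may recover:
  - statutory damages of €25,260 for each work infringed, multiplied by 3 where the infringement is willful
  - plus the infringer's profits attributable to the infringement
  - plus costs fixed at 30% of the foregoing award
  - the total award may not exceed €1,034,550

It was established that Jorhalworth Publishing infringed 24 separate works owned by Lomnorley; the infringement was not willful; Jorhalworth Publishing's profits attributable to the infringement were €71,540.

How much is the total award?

€881,114

Statutory damages: 24 × €25,260 = €606,240
Infringement not willful: no ×3 enhancement.
Combined award: €606,240 + €71,540 = €677,780
Costs: 30% of €677,780 = €203,334
Award plus costs: €677,780 + €203,334 = €881,114
Cap at €1,034,550: €881,114 is within the cap, no reduction.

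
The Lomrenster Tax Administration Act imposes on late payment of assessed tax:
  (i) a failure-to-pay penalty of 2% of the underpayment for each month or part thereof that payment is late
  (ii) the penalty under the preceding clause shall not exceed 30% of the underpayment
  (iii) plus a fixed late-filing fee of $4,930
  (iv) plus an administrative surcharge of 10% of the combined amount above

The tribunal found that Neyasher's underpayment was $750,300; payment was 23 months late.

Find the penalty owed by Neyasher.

Accrued rate: 2% × 23 = 46%, capped at 30% → 30%
Failure-to-pay penalty: 30% of $750,300 = $225,090
Penalty before surcharge: $225,090 + $4,930 = $230,020
Administrative surcharge: 10% of $230,020 = $23,002
Total penalty: $230,020 + $23,002 = $253,022

$253,022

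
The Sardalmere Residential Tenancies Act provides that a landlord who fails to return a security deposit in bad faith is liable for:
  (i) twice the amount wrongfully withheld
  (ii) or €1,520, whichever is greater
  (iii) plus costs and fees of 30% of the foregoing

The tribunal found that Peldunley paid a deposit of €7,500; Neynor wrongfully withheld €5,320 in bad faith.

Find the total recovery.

Doubled: 2 × €5,320 = €10,640
Minimum €1,520: €10,640 meets the minimum, no increase.
Costs and fees: 30% of €10,640 = €3,192
Total recovery: €10,640 + €3,192 = €13,832

Recovery: €13,832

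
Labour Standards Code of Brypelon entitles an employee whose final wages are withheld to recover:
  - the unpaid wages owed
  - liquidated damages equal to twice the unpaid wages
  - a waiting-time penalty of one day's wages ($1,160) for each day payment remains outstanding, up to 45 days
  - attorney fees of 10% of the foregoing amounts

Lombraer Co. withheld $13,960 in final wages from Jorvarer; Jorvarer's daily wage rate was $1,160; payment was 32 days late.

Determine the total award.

Doubled: 2 × $13,960 = $27,920
Penalty days: min(32, 45) = 32
Waiting-time penalty: 32 × $1,160 = $37,120
Subtotal: $13,960 + $27,920 + $37,120 = $79,000
Attorney fees: 10% of $79,000 = $7,900
Total award: $79,000 + $7,900 = $86,900

$86,900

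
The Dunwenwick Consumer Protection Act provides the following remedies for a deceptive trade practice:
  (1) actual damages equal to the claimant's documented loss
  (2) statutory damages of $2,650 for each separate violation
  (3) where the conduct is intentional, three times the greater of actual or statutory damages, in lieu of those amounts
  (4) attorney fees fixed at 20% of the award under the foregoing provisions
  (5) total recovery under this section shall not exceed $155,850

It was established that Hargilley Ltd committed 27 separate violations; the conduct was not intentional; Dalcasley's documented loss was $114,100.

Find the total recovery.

$155,850

Statutory damages: 27 × $2,650 = $71,550
Conduct not intentional: the in-lieu enhancement does not apply.
Actual plus statutory damages: $114,100 + $71,550 = $185,650
Attorney fees: 20% of $185,650 = $37,130
Total before cap: $185,650 + $37,130 = $222,780
Cap at $155,850: $222,780 exceeds the cap → $155,850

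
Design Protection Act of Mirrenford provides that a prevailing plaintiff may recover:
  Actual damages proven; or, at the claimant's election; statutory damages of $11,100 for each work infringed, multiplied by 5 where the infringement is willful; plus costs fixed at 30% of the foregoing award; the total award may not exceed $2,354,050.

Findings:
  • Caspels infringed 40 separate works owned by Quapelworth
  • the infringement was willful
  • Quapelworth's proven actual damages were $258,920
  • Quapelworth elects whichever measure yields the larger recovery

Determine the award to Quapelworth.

Statutory damages: 40 × $11,100 = $444,000
Multiplied by 5: 5 × $444,000 = $2,220,000
Greater of actual damages ($258,920) or enhanced statutory damages ($2,220,000): $2,220,000
Costs: 30% of $2,220,000 = $666,000
Award plus costs: $2,220,000 + $666,000 = $2,886,000
Cap at $2,354,050: $2,886,000 exceeds the cap → $2,354,050

$2,354,050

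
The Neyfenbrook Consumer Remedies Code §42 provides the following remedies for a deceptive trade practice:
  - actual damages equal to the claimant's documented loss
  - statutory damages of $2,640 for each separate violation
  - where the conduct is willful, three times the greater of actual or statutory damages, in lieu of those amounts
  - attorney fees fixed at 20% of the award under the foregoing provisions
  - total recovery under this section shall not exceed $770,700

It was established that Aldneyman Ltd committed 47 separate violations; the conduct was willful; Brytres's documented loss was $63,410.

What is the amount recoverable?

$446,688

Statutory damages: 47 × $2,640 = $124,080
Greater of actual damages ($63,410) or statutory damages ($124,080): $124,080
Trebled: 3 × $124,080 = $372,240
Attorney fees: 20% of $372,240 = $74,448
Total before cap: $372,240 + $74,448 = $446,688
Cap at $770,700: $446,688 is within the cap, no reduction.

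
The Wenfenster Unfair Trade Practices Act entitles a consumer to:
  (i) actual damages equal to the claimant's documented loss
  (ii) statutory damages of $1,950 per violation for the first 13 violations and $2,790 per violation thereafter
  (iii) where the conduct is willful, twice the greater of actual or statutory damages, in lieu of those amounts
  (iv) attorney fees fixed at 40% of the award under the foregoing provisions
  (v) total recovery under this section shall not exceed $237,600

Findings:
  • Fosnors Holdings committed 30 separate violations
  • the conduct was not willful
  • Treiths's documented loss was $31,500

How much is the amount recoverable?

Total recovery: $145,992

First 13 violations: 13 × $1,950 = $25,350
Remaining violations: (30 − 13) × $2,790 = $47,430
Statutory damages: $25,350 + $47,430 = $72,780
Conduct not willful: the in-lieu enhancement does not apply.
Actual plus statutory damages: $31,500 + $72,780 = $104,280
Attorney fees: 40% of $104,280 = $41,712
Total before cap: $104,280 + $41,712 = $145,992
Cap at $237,600: $145,992 is within the cap, no reduction.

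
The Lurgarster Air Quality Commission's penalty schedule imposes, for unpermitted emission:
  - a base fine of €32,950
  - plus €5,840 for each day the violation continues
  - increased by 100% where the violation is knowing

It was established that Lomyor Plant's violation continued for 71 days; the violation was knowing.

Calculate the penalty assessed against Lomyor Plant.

Civil penalty: €895,180

Per-day component: 71 × €5,840 = €414,640
Base plus per-day: €32,950 + €414,640 = €447,590
Enhancement: 100% of €447,590 = €447,590
Enhanced fine: €447,590 + €447,590 = €895,180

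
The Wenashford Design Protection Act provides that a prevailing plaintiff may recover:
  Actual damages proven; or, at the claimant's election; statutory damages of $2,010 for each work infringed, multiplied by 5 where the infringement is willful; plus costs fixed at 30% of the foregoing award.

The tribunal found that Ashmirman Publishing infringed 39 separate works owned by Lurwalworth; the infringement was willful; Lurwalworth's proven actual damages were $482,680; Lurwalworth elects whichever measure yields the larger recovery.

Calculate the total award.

Award: $627,484

Statutory damages: 39 × $2,010 = $78,390
Multiplied by 5: 5 × $78,390 = $391,950
Greater of actual damages ($482,680) or enhanced statutory damages ($391,950): $482,680
Costs: 30% of $482,680 = $144,804
Award plus costs: $482,680 + $144,804 = $627,484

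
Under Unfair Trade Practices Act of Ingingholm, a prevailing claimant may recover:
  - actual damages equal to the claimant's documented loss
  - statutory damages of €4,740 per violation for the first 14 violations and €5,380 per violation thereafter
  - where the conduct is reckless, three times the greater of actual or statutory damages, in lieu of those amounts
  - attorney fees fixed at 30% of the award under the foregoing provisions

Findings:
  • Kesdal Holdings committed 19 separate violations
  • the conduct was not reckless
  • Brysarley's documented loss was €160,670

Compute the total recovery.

First 14 violations: 14 × €4,740 = €66,360
Remaining violations: (19 − 14) × €5,380 = €26,900
Statutory damages: €66,360 + €26,900 = €93,260
Conduct not reckless: the in-lieu enhancement does not apply.
Actual plus statutory damages: €160,670 + €93,260 = €253,930
Attorney fees: 30% of €253,930 = €76,179
Total recovery: €253,930 + €76,179 = €330,109

€330,109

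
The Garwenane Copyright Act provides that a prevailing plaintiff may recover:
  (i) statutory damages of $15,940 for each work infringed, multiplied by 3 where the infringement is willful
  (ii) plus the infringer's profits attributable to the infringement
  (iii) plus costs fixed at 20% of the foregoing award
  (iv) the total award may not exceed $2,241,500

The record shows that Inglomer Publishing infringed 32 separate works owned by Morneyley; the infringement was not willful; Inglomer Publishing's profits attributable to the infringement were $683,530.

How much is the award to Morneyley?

Statutory damages: 32 × $15,940 = $510,080
Infringement not willful: no ×3 enhancement.
Combined award: $510,080 + $683,530 = $1,193,610
Costs: 20% of $1,193,610 = $238,722
Award plus costs: $1,193,610 + $238,722 = $1,432,332
Cap at $2,241,500: $1,432,332 is within the cap, no reduction.

$1,432,332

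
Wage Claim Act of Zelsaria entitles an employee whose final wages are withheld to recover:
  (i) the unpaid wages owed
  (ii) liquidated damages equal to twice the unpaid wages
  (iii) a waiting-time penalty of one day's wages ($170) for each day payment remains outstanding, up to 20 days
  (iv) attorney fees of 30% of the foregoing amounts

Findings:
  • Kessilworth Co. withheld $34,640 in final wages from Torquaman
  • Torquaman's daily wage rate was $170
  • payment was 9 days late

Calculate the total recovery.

$137,085

Doubled: 2 × $34,640 = $69,280
Penalty days: min(9, 20) = 9
Waiting-time penalty: 9 × $170 = $1,530
Subtotal: $34,640 + $69,280 + $1,530 = $105,450
Attorney fees: 30% of $105,450 = $31,635
Total award: $105,450 + $31,635 = $137,085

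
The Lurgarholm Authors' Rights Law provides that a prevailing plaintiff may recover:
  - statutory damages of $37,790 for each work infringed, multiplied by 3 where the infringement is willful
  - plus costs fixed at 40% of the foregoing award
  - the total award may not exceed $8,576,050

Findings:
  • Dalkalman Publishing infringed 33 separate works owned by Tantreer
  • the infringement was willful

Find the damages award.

Award: $5,237,694

Statutory damages: 33 × $37,790 = $1,247,070
Trebled: 3 × $1,247,070 = $3,741,210
Costs: 40% of $3,741,210 = $1,496,484
Award plus costs: $3,741,210 + $1,496,484 = $5,237,694
Cap at $8,576,050: $5,237,694 is within the cap, no reduction.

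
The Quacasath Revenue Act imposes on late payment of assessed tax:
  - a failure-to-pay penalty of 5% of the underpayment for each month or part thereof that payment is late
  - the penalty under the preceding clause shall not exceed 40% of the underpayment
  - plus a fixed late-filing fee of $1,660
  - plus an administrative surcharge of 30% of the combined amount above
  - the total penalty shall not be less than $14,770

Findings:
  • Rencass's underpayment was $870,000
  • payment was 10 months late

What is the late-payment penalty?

Accrued rate: 5% × 10 = 50%, capped at 40% → 40%
Failure-to-pay penalty: 40% of $870,000 = $348,000
Penalty before surcharge: $348,000 + $1,660 = $349,660
Administrative surcharge: 30% of $349,660 = $104,898
Total penalty: $349,660 + $104,898 = $454,558
Minimum $14,770: $454,558 meets the minimum, no increase.

Penalty: $454,558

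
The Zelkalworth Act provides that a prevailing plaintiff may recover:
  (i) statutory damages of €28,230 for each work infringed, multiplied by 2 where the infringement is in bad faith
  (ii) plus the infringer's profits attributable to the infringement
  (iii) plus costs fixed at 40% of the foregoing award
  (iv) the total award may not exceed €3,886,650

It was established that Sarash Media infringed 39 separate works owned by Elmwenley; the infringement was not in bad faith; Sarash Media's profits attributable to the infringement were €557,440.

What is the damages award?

Statutory damages: 39 × €28,230 = €1,100,970
Infringement not in bad faith: no ×2 enhancement.
Combined award: €1,100,970 + €557,440 = €1,658,410
Costs: 40% of €1,658,410 = €663,364
Award plus costs: €1,658,410 + €663,364 = €2,321,774
Cap at €3,886,650: €2,321,774 is within the cap, no reduction.

Award: €2,321,774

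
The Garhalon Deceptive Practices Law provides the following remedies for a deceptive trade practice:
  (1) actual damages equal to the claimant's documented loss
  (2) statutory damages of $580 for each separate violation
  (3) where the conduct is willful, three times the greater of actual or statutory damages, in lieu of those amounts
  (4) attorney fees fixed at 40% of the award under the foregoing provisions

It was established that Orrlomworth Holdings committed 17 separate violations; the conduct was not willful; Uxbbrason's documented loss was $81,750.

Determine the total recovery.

$128,254

Statutory damages: 17 × $580 = $9,860
Conduct not willful: the in-lieu enhancement does not apply.
Actual plus statutory damages: $81,750 + $9,860 = $91,610
Attorney fees: 40% of $91,610 = $36,644
Total recovery: $91,610 + $36,644 = $128,254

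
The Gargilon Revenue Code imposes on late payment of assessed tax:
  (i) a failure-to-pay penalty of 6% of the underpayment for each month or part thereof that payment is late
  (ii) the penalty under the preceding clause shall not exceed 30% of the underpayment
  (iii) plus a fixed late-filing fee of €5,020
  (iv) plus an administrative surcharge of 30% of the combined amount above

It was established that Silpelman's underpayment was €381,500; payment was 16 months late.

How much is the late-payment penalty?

Penalty: €155,311

Accrued rate: 6% × 16 = 96%, capped at 30% → 30%
Failure-to-pay penalty: 30% of €381,500 = €114,450
Penalty before surcharge: €114,450 + €5,020 = €119,470
Administrative surcharge: 30% of €119,470 = €35,841
Total penalty: €119,470 + €35,841 = €155,311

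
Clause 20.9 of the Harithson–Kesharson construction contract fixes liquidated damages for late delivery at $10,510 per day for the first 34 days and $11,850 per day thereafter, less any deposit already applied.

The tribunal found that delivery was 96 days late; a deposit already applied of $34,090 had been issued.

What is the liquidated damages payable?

First 34 days: 34 × $10,510 = $357,340
Remaining days: (96 − 34) × $11,850 = $734,700
Accrued per-day damages: $357,340 + $734,700 = $1,092,040
Less deposit already applied: $1,092,040 − $34,090 = $1,057,950

$1,057,950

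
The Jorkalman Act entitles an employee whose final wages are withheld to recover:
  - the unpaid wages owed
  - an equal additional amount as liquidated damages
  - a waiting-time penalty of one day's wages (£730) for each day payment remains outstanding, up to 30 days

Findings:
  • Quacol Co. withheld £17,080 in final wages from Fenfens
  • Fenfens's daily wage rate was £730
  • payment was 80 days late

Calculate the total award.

Liquidated damages (equal amount): £17,080
Penalty days: min(80, 30) = 30
Waiting-time penalty: 30 × £730 = £21,900
Total award: £17,080 + £17,080 + £21,900 = £56,060

£56,060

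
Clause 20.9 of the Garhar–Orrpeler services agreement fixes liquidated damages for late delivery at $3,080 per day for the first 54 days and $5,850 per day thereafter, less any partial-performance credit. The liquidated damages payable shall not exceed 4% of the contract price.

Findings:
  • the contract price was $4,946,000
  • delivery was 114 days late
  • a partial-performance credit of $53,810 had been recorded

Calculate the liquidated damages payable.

$197,840

First 54 days: 54 × $3,080 = $166,320
Remaining days: (114 − 54) × $5,850 = $351,000
Accrued per-day damages: $166,320 + $351,000 = $517,320
Less partial-performance credit: $517,320 − $53,810 = $463,510
Cap: 4% of $4,946,000 = $197,840
Cap at $197,840: $463,510 exceeds the cap → $197,840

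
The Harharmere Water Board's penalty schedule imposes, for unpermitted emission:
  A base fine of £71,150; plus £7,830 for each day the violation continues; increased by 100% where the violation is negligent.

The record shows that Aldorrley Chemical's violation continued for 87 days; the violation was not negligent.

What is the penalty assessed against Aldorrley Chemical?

£752,360

Per-day component: 87 × £7,830 = £681,210
Base plus per-day: £71,150 + £681,210 = £752,360
The violation was not negligent: no 100% increase.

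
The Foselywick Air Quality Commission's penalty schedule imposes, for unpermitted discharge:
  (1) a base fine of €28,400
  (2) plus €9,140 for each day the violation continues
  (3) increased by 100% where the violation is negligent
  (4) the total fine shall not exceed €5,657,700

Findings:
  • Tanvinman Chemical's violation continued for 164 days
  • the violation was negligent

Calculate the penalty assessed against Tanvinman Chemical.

Per-day component: 164 × €9,140 = €1,498,960
Base plus per-day: €28,400 + €1,498,960 = €1,527,360
Enhancement: 100% of €1,527,360 = €1,527,360
Enhanced fine: €1,527,360 + €1,527,360 = €3,054,720
Cap at €5,657,700: €3,054,720 is within the cap, no reduction.

Civil penalty: €3,054,720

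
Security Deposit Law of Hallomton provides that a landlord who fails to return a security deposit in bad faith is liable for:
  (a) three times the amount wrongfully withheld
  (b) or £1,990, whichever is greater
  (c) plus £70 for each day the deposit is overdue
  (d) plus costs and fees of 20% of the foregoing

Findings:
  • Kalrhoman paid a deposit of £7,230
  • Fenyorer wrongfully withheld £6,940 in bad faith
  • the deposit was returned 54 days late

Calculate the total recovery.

£29,520

Trebled: 3 × £6,940 = £20,820
Minimum £1,990: £20,820 meets the minimum, no increase.
Late-return penalty: 54 × £70 = £3,780
Damages plus late penalty: £20,820 + £3,780 = £24,600
Costs and fees: 20% of £24,600 = £4,920
Total recovery: £24,600 + £4,920 = £29,520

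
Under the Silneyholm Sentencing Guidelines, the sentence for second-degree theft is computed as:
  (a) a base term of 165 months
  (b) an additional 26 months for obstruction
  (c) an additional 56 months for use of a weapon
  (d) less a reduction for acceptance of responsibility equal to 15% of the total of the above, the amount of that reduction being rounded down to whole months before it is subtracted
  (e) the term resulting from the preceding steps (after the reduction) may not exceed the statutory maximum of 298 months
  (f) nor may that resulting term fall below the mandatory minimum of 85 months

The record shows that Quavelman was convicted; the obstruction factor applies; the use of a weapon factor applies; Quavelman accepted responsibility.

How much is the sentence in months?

Sentence: 210 months

Obstruction enhancement: +26 months
Use of a weapon enhancement: +56 months
Adjusted term: 165 months + 26 months + 56 months = 247 months
Acceptance of responsibility reduction: 15% of 247 months = 37 months (rounded down)
After reduction: 247 − 37 = 210 months
Cap at 298 months: 210 months is within the cap, no reduction.
Minimum 85 months: 210 months meets the minimum, no increase.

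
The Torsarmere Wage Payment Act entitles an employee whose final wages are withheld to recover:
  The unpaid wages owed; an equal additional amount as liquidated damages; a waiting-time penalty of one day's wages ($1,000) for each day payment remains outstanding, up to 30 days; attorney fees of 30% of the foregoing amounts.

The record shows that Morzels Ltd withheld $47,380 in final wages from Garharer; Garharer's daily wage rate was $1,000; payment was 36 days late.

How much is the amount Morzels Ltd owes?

Liquidated damages (equal amount): $47,380
Penalty days: min(36, 30) = 30
Waiting-time penalty: 30 × $1,000 = $30,000
Subtotal: $47,380 + $47,380 + $30,000 = $124,760
Attorney fees: 30% of $124,760 = $37,428
Total award: $124,760 + $37,428 = $162,188

$162,188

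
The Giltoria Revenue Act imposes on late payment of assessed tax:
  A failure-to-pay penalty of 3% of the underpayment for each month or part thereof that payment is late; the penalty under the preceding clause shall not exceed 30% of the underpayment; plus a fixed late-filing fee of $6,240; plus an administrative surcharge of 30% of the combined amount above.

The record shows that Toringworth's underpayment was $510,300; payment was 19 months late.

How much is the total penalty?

Accrued rate: 3% × 19 = 57%, capped at 30% → 30%
Failure-to-pay penalty: 30% of $510,300 = $153,090
Penalty before surcharge: $153,090 + $6,240 = $159,330
Administrative surcharge: 30% of $159,330 = $47,799
Total penalty: $159,330 + $47,799 = $207,129

$207,129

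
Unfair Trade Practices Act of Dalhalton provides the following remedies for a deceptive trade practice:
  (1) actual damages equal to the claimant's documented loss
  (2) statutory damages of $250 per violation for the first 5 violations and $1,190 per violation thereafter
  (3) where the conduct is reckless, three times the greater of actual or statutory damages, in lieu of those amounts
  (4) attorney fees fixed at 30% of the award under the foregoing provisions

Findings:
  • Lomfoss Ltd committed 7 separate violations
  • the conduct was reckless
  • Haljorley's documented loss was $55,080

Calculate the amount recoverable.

First 5 violations: 5 × $250 = $1,250
Remaining violations: (7 − 5) × $1,190 = $2,380
Statutory damages: $1,250 + $2,380 = $3,630
Greater of actual damages ($55,080) or statutory damages ($3,630): $55,080
Trebled: 3 × $55,080 = $165,240
Attorney fees: 30% of $165,240 = $49,572
Total recovery: $165,240 + $49,572 = $214,812

$214,812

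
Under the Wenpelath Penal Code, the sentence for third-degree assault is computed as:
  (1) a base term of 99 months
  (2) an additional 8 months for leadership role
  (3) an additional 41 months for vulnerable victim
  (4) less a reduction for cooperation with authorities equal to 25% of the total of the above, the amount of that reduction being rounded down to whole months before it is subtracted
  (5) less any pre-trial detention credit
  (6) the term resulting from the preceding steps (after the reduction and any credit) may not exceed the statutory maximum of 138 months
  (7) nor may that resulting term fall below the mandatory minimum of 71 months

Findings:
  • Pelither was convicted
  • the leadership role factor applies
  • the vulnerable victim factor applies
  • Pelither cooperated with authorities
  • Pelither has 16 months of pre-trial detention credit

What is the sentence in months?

Leadership role enhancement: +8 months
Vulnerable victim enhancement: +41 months
Adjusted term: 99 months + 8 months + 41 months = 148 months
Cooperation with authorities reduction: 25% of 148 months = 37 months (rounded down)
After reduction: 148 − 37 = 111 months
Less pre-trial detention credit: 111 months − 16 months = 95 months
Cap at 138 months: 95 months is within the cap, no reduction.
Minimum 71 months: 95 months meets the minimum, no increase.

Sentence: 95 months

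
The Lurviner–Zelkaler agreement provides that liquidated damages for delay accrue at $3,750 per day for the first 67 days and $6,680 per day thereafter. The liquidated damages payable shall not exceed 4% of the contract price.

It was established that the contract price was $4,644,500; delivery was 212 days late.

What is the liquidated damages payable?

First 67 days: 67 × $3,750 = $251,250
Remaining days: (212 − 67) × $6,680 = $968,600
Accrued per-day damages: $251,250 + $968,600 = $1,219,850
Cap: 4% of $4,644,500 = $185,780
Cap at $185,780: $1,219,850 exceeds the cap → $185,780

$185,780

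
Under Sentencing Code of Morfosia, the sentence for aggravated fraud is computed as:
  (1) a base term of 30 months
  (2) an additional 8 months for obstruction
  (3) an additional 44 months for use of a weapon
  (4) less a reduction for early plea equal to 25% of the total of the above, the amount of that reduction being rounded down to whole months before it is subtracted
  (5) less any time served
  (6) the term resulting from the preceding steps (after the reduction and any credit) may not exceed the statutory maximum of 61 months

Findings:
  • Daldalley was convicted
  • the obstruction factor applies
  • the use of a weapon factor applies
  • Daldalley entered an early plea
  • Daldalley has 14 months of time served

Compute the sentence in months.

Obstruction enhancement: +8 months
Use of a weapon enhancement: +44 months
Adjusted term: 30 months + 8 months + 44 months = 82 months
Early plea reduction: 25% of 82 months = 20 months (rounded down)
After reduction: 82 − 20 = 62 months
Less time served: 62 months − 14 months = 48 months
Cap at 61 months: 48 months is within the cap, no reduction.

48 months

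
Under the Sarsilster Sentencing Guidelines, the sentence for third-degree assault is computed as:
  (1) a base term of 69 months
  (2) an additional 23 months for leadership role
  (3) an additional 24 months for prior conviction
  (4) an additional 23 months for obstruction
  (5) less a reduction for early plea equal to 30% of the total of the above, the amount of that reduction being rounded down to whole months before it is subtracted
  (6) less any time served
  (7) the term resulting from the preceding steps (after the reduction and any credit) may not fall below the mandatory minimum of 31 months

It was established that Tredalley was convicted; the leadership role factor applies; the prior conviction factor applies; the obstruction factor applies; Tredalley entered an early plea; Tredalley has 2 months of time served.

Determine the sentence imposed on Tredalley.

Leadership role enhancement: +23 months
Prior conviction enhancement: +24 months
Obstruction enhancement: +23 months
Adjusted term: 69 months + 23 months + 24 months + 23 months = 139 months
Early plea reduction: 30% of 139 months = 41 months (rounded down)
After reduction: 139 − 41 = 98 months
Less time served: 98 months − 2 months = 96 months
Minimum 31 months: 96 months meets the minimum, no increase.

Sentence: 96 months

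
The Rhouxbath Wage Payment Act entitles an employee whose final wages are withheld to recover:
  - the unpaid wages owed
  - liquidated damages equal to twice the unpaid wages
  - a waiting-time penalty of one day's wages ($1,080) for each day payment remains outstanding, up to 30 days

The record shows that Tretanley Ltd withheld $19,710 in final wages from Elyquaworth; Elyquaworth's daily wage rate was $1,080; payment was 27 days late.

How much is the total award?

Doubled: 2 × $19,710 = $39,420
Penalty days: min(27, 30) = 27
Waiting-time penalty: 27 × $1,080 = $29,160
Total award: $19,710 + $39,420 + $29,160 = $88,290

$88,290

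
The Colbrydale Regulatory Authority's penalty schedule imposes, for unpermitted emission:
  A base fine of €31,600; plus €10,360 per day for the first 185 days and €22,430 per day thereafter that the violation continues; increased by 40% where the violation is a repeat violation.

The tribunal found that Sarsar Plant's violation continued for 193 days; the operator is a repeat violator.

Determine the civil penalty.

€2,978,696

First 185 days: 185 × €10,360 = €1,916,600
Remaining days: (193 − 185) × €22,430 = €179,440
Per-day component: €1,916,600 + €179,440 = €2,096,040
Base plus per-day: €31,600 + €2,096,040 = €2,127,640
Enhancement: 40% of €2,127,640 = €851,056
Enhanced fine: €2,127,640 + €851,056 = €2,978,696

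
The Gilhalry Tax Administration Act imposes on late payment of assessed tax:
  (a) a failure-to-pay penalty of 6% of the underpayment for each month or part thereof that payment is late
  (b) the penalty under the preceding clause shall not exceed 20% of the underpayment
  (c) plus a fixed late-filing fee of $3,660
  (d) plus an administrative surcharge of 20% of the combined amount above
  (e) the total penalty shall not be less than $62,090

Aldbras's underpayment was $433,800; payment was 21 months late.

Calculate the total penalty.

Accrued rate: 6% × 21 = 126%, capped at 20% → 20%
Failure-to-pay penalty: 20% of $433,800 = $86,760
Penalty before surcharge: $86,760 + $3,660 = $90,420
Administrative surcharge: 20% of $90,420 = $18,084
Total penalty: $90,420 + $18,084 = $108,504
Minimum $62,090: $108,504 meets the minimum, no increase.

$108,504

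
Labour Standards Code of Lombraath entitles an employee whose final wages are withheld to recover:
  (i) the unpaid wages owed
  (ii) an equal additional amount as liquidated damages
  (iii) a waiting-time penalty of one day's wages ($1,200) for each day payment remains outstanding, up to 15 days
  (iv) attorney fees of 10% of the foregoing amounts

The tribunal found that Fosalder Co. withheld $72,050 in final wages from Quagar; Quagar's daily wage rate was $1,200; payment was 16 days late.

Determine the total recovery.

$178,310

Liquidated damages (equal amount): $72,050
Penalty days: min(16, 15) = 15
Waiting-time penalty: 15 × $1,200 = $18,000
Subtotal: $72,050 + $72,050 + $18,000 = $162,100
Attorney fees: 10% of $162,100 = $16,210
Total award: $162,100 + $16,210 = $178,310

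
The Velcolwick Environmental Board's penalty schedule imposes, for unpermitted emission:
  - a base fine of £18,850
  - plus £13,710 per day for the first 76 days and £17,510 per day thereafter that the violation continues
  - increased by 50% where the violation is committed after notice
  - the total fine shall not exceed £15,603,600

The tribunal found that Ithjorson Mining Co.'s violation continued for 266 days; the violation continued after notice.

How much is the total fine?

First 76 days: 76 × £13,710 = £1,041,960
Remaining days: (266 − 76) × £17,510 = £3,326,900
Per-day component: £1,041,960 + £3,326,900 = £4,368,860
Base plus per-day: £18,850 + £4,368,860 = £4,387,710
Enhancement: 50% of £4,387,710 = £2,193,855
Enhanced fine: £4,387,710 + £2,193,855 = £6,581,565
Cap at £15,603,600: £6,581,565 is within the cap, no reduction.

£6,581,565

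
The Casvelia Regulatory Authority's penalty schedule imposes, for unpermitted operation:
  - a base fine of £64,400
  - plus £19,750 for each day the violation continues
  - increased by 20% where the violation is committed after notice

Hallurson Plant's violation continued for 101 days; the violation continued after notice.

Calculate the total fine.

£2,470,980

Per-day component: 101 × £19,750 = £1,994,750
Base plus per-day: £64,400 + £1,994,750 = £2,059,150
Enhancement: 20% of £2,059,150 = £411,830
Enhanced fine: £2,059,150 + £411,830 = £2,470,980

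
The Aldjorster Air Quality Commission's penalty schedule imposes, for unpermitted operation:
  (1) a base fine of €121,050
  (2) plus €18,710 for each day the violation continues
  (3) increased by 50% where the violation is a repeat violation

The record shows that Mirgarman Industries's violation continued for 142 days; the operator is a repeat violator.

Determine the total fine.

€4,166,805

Per-day component: 142 × €18,710 = €2,656,820
Base plus per-day: €121,050 + €2,656,820 = €2,777,870
Enhancement: 50% of €2,777,870 = €1,388,935
Enhanced fine: €2,777,870 + €1,388,935 = €4,166,805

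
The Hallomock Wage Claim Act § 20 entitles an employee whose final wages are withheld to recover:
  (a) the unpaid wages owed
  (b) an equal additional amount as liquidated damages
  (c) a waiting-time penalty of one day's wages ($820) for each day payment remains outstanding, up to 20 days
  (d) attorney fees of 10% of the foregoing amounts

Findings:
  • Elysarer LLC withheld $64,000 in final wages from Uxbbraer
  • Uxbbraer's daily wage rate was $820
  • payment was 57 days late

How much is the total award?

$158,840

Liquidated damages (equal amount): $64,000
Penalty days: min(57, 20) = 20
Waiting-time penalty: 20 × $820 = $16,400
Subtotal: $64,000 + $64,000 + $16,400 = $144,400
Attorney fees: 10% of $144,400 = $14,440
Total award: $144,400 + $14,440 = $158,840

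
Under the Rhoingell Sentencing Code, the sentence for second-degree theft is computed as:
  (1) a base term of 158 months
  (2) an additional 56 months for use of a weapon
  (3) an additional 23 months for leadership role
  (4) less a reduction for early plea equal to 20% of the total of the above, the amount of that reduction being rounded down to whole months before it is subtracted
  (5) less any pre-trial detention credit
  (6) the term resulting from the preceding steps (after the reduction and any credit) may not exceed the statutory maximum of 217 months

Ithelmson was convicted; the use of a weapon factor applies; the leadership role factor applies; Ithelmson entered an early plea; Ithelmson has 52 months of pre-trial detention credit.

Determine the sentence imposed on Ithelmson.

138 months

Use of a weapon enhancement: +56 months
Leadership role enhancement: +23 months
Adjusted term: 158 months + 56 months + 23 months = 237 months
Early plea reduction: 20% of 237 months = 47 months (rounded down)
After reduction: 237 − 47 = 190 months
Less pre-trial detention credit: 190 months − 52 months = 138 months
Cap at 217 months: 138 months is within the cap, no reduction.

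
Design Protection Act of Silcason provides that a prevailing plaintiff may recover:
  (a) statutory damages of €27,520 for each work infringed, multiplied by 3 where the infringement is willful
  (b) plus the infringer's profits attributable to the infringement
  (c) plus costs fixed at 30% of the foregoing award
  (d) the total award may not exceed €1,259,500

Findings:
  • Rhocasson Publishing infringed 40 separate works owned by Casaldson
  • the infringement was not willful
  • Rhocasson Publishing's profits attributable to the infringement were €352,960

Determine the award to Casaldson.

Statutory damages: 40 × €27,520 = €1,100,800
Infringement not willful: no ×3 enhancement.
Combined award: €1,100,800 + €352,960 = €1,453,760
Costs: 30% of €1,453,760 = €436,128
Award plus costs: €1,453,760 + €436,128 = €1,889,888
Cap at €1,259,500: €1,889,888 exceeds the cap → €1,259,500

€1,259,500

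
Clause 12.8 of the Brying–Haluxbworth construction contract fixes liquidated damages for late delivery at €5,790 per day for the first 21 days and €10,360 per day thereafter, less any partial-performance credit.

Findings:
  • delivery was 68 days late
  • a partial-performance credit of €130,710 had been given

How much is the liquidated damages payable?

€477,800

First 21 days: 21 × €5,790 = €121,590
Remaining days: (68 − 21) × €10,360 = €486,920
Accrued per-day damages: €121,590 + €486,920 = €608,510
Less partial-performance credit: €608,510 − €130,710 = €477,800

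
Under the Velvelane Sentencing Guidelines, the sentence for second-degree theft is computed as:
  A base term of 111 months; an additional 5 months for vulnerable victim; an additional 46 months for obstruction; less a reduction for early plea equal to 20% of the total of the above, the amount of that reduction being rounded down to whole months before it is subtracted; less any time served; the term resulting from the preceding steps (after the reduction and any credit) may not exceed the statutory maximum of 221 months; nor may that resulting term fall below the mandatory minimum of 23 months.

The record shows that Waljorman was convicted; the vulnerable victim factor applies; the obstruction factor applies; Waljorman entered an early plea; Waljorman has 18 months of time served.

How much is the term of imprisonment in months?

Vulnerable victim enhancement: +5 months
Obstruction enhancement: +46 months
Adjusted term: 111 months + 5 months + 46 months = 162 months
Early plea reduction: 20% of 162 months = 32 months (rounded down)
After reduction: 162 − 32 = 130 months
Less time served: 130 months − 18 months = 112 months
Cap at 221 months: 112 months is within the cap, no reduction.
Minimum 23 months: 112 months meets the minimum, no increase.

112 months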